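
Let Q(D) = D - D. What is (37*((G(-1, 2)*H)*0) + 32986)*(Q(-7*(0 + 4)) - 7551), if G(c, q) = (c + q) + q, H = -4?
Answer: -249077286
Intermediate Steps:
G(c, q) = c + 2*q
Q(D) = 0
(37*((G(-1, 2)*H)*0) + 32986)*(Q(-7*(0 + 4)) - 7551) = (37*(((-1 + 2*2)*(-4))*0) + 32986)*(0 - 7551) = (37*(((-1 + 4)*(-4))*0) + 32986)*(-7551) = (37*((3*(-4))*0) + 32986)*(-7551) = (37*(-12*0) + 32986)*(-7551) = (37*0 + 32986)*(-7551) = (0 + 32986)*(-7551) = 32986*(-7551) = -249077286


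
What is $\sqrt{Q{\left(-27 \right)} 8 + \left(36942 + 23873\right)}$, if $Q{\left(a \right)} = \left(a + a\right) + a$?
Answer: $\sqrt{60167} \approx 245.29$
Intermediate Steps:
$Q{\left(a \right)} = 3 a$ ($Q{\left(a \right)} = 2 a + a = 3 a$)
$\sqrt{Q{\left(-27 \right)} 8 + \left(36942 + 23873\right)} = \sqrt{3 \left(-27\right) 8 + \left(36942 + 23873\right)} = \sqrt{\left(-81\right) 8 + 60815} = \sqrt{-648 + 60815} = \sqrt{60167}$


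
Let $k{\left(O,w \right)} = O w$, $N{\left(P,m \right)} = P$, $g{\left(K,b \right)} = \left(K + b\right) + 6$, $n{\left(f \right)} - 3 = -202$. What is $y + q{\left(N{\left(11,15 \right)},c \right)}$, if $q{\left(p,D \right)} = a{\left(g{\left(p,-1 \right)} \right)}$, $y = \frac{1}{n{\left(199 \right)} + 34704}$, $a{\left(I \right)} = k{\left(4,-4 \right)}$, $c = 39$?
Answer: $- \frac{552079}{34505} \approx -16.0$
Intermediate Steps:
$n{\left(f \right)} = -199$ ($n{\left(f \right)} = 3 - 202 = -199$)
$g{\left(K,b \right)} = 6 + K + b$
$a{\left(I \right)} = -16$ ($a{\left(I \right)} = 4 \left(-4\right) = -16$)
$y = \frac{1}{34505}$ ($y = \frac{1}{-199 + 34704} = \frac{1}{34505} \approx 2.8981 \cdot 10^{-5}$)
$q{\left(p,D \right)} = -16$
$y + q{\left(N{\left(11,15 \right)},c \right)} = \frac{1}{34505} - 16 = - \frac{552079}{34505}$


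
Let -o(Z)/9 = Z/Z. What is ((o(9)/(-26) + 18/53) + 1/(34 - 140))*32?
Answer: 14912/689 ≈ 21.643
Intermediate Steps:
o(Z) = -9 (o(Z) = -9*Z/Z = -9*1 = -9)
((o(9)/(-26) + 18/53) + 1/(34 - 140))*32 = ((-9/(-26) + 18/53) + 1/(34 - 140))*32 = ((-9*(-1/26) + 18*(1/53)) + 1/(-106))*32 = ((9/26 + 18/53) - 1/106)*32 = (945/1378 - 1/106)*32 = (466/689)*32 = 14912/689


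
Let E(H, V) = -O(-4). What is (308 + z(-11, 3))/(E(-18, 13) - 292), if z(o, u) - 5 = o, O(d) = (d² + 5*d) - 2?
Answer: -151/143 ≈ -1.0559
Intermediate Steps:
O(d) = -2 + d² + 5*d
z(o, u) = 5 + o
E(H, V) = 6 (E(H, V) = -(-2 + (-4)² + 5*(-4)) = -(-2 + 16 - 20) = -1*(-6) = 6)
(308 + z(-11, 3))/(E(-18, 13) - 292) = (308 + (5 - 11))/(6 - 292) = (308 - 6)/(-286) = 302*(-1/286) = -151/143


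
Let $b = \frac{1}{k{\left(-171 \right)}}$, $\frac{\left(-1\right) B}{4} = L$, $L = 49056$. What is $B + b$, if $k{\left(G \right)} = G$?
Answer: $- \frac{33554305}{171} \approx -1.9622 \cdot 10^{5}$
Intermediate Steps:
$B = -196224$ ($B = \left(-4\right) 49056 = -196224$)
$b = - \frac{1}{171}$ ($b = \frac{1}{-171} = - \frac{1}{171} \approx -0.005848$)
$B + b = -196224 - \frac{1}{171} = - \frac{33554305}{171}$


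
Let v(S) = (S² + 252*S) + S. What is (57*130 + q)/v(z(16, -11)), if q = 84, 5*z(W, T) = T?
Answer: -31225/2299 ≈ -13.582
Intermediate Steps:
z(W, T) = T/5
v(S) = S² + 253*S
(57*130 + q)/v(z(16, -11)) = (57*130 + 84)/((((⅕)*(-11))*(253 + (⅕)*(-11)))) = (7410 + 84)/((-11*(253 - 11/5)/5)) = 7494/((-11/5*1254/5)) = 7494/(-13794/25) = 7494*(-25/13794) = -31225/2299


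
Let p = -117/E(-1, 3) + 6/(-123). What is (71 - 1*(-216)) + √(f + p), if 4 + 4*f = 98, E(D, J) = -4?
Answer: 287 + √354363/82 ≈ 294.26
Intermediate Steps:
f = 47/2 (f = -1 + (¼)*98 = -1 + 49/2 = 47/2 ≈ 23.500)
p = 4789/164 (p = -117/(-4) + 6/(-123) = -117*(-¼) + 6*(-1/123) = 117/4 - 2/41 = 4789/164 ≈ 29.201)
(71 - 1*(-216)) + √(f + p) = (71 - 1*(-216)) + √(47/2 + 4789/164) = (71 + 216) + √(8643/164) = 287 + √354363/82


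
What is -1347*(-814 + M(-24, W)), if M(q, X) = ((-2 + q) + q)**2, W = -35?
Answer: -2271042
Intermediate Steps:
M(q, X) = (-2 + 2*q)**2
-1347*(-814 + M(-24, W)) = -1347*(-814 + 4*(-1 - 24)**2) = -1347*(-814 + 4*(-25)**2) = -1347*(-814 + 4*625) = -1347*(-814 + 2500) = -1347*1686 = -2271042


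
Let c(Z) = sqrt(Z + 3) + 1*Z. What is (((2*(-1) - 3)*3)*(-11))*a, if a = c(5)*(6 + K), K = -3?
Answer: 2475 + 990*sqrt(2) ≈ 3875.1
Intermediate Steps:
c(Z) = Z + sqrt(3 + Z) (c(Z) = sqrt(3 + Z) + Z = Z + sqrt(3 + Z))
a = 15 + 6*sqrt(2) (a = (5 + sqrt(3 + 5))*(6 - 3) = (5 + sqrt(8))*3 = (5 + 2*sqrt(2))*3 = 15 + 6*sqrt(2) ≈ 23.485)
(((2*(-1) - 3)*3)*(-11))*a = (((2*(-1) - 3)*3)*(-11))*(15 + 6*sqrt(2)) = (((-2 - 3)*3)*(-11))*(15 + 6*sqrt(2)) = (-5*3*(-11))*(15 + 6*sqrt(2)) = (-15*(-11))*(15 + 6*sqrt(2)) = 165*(15 + 6*sqrt(2)) = 2475 + 990*sqrt(2)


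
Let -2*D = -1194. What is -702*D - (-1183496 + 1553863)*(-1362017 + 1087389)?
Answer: 101712729382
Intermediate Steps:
D = 597 (D = -1/2*(-1194) = 597)
-702*D - (-1183496 + 1553863)*(-1362017 + 1087389) = -702*597 - (-1183496 + 1553863)*(-1362017 + 1087389) = -419094 - 370367*(-274628) = -419094 - 1*(-101713148476) = -419094 + 101713148476 = 101712729382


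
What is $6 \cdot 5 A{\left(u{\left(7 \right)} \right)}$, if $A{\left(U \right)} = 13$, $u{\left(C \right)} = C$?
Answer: $390$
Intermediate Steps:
$6 \cdot 5 A{\left(u{\left(7 \right)} \right)} = 6 \cdot 5 \cdot 13 = 30 \cdot 13 = 390$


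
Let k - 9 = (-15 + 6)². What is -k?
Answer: -90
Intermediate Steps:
k = 90 (k = 9 + (-15 + 6)² = 9 + (-9)² = 9 + 81 = 90)
-k = -1*90 = -90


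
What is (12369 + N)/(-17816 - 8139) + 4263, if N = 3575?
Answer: 110630221/25955 ≈ 4262.4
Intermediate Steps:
(12369 + N)/(-17816 - 8139) + 4263 = (12369 + 3575)/(-17816 - 8139) + 4263 = 15944/(-25955) + 4263 = 15944*(-1/25955) + 4263 = -15944/25955 + 4263 = 110630221/25955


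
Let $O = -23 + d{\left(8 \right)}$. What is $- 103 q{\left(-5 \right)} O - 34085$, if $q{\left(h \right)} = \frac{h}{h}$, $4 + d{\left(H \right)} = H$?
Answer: $-32128$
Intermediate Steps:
$d{\left(H \right)} = -4 + H$
$q{\left(h \right)} = 1$
$O = -19$ ($O = -23 + \left(-4 + 8\right) = -23 + 4 = -19$)
$- 103 q{\left(-5 \right)} O - 34085 = \left(-103\right) 1 \left(-19\right) - 34085 = \left(-103\right) \left(-19\right) - 34085 = 1957 - 34085 = -32128$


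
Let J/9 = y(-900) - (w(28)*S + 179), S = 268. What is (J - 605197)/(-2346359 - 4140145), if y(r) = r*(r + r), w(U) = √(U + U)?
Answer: -1746649/810813 + 201*√14/270271 ≈ -2.1514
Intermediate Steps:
w(U) = √2*√U (w(U) = √(2*U) = √2*√U)
y(r) = 2*r² (y(r) = r*(2*r) = 2*r²)
J = 14578389 - 4824*√14 (J = 9*(2*(-900)² - ((√2*√28)*268 + 179)) = 9*(2*810000 - ((√2*(2*√7))*268 + 179)) = 9*(1620000 - ((2*√14)*268 + 179)) = 9*(1620000 - (536*√14 + 179)) = 9*(1620000 - (179 + 536*√14)) = 9*(1620000 + (-179 - 536*√14)) = 9*(1619821 - 536*√14) = 14578389 - 4824*√14 ≈ 1.4560e+7)
(J - 605197)/(-2346359 - 4140145) = ((14578389 - 4824*√14) - 605197)/(-2346359 - 4140145) = (13973192 - 4824*√14)/(-6486504) = (13973192 - 4824*√14)*(-1/6486504) = -1746649/810813 + 201*√14/270271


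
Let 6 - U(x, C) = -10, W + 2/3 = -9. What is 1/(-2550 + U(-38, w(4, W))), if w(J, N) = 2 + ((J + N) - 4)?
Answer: -1/2534 ≈ -0.00039463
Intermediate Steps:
W = -29/3 (W = -⅔ - 9 = -29/3 ≈ -9.6667)
w(J, N) = -2 + J + N (w(J, N) = 2 + (-4 + J + N) = -2 + J + N)
U(x, C) = 16 (U(x, C) = 6 - 1*(-10) = 6 + 10 = 16)
1/(-2550 + U(-38, w(4, W))) = 1/(-2550 + 16) = 1/(-2534) = -1/2534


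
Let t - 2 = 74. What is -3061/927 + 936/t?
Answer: 158759/17613 ≈ 9.0137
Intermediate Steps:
t = 76 (t = 2 + 74 = 76)
-3061/927 + 936/t = -3061/927 + 936/76 = -3061*1/927 + 936*(1/76) = -3061/927 + 234/19 = 158759/17613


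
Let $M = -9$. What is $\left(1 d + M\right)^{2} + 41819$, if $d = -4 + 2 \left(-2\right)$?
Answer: $42108$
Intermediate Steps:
$d = -8$ ($d = -4 - 4 = -8$)
$\left(1 d + M\right)^{2} + 41819 = \left(1 \left(-8\right) - 9\right)^{2} + 41819 = \left(-8 - 9\right)^{2} + 41819 = \left(-17\right)^{2} + 41819 = 289 + 41819 = 42108$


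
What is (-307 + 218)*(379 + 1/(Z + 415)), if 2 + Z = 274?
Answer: -23173286/687 ≈ -33731.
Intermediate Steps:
Z = 272 (Z = -2 + 274 = 272)
(-307 + 218)*(379 + 1/(Z + 415)) = (-307 + 218)*(379 + 1/(272 + 415)) = -89*(379 + 1/687) = -89*260374/687 = -23173286/687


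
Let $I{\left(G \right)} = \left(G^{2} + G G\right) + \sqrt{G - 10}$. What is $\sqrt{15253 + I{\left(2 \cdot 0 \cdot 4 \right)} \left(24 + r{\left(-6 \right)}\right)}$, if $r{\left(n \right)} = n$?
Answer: $\sqrt{15253 + 18 i \sqrt{10}} \approx 123.5 + 0.2304 i$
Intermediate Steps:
$I{\left(G \right)} = \sqrt{-10 + G} + 2 G^{2}$ ($I{\left(G \right)} = \left(G^{2} + G^{2}\right) + \sqrt{-10 + G} = 2 G^{2} + \sqrt{-10 + G} = \sqrt{-10 + G} + 2 G^{2}$)
$\sqrt{15253 + I{\left(2 \cdot 0 \cdot 4 \right)} \left(24 + r{\left(-6 \right)}\right)} = \sqrt{15253 + \left(\sqrt{-10 + 2 \cdot 0 \cdot 4} + 2 \left(2 \cdot 0 \cdot 4\right)^{2}\right) \left(24 - 6\right)} = \sqrt{15253 + \left(\sqrt{-10 + 0 \cdot 4} + 2 \left(0 \cdot 4\right)^{2}\right) 18} = \sqrt{15253 + \left(\sqrt{-10 + 0} + 2 \cdot 0^{2}\right) 18} = \sqrt{15253 + \left(\sqrt{-10} + 2 \cdot 0\right) 18} = \sqrt{15253 + \left(i \sqrt{10} + 0\right) 18} = \sqrt{15253 + i \sqrt{10} \cdot 18} = \sqrt{15253 + 18 i \sqrt{10}}$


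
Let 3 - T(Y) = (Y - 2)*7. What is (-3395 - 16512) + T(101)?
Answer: -20597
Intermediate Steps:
T(Y) = 17 - 7*Y (T(Y) = 3 - (Y - 2)*7 = 3 - (-2 + Y)*7 = 3 - (-14 + 7*Y) = 3 + (14 - 7*Y) = 17 - 7*Y)
(-3395 - 16512) + T(101) = (-3395 - 16512) + (17 - 7*101) = -19907 + (17 - 707) = -19907 - 690 = -20597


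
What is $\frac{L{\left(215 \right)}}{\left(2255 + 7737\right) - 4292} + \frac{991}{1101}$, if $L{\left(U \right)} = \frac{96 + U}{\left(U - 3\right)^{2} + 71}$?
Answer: $\frac{84758857637}{94166878500} \approx 0.90009$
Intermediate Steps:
$L{\left(U \right)} = \frac{96 + U}{71 + \left(-3 + U\right)^{2}}$ ($L{\left(U \right)} = \frac{96 + U}{\left(-3 + U\right)^{2} + 71} = \frac{96 + U}{71 + \left(-3 + U\right)^{2}}$)
$\frac{L{\left(215 \right)}}{\left(2255 + 7737\right) - 4292} + \frac{991}{1101} = \frac{\frac{1}{71 + \left(-3 + 215\right)^{2}} \left(96 + 215\right)}{\left(2255 + 7737\right) - 4292} + \frac{991}{1101} = \frac{\frac{1}{71 + 212^{2}} \cdot 311}{9992 - 4292} + 991 \cdot \frac{1}{1101} = \frac{\frac{1}{71 + 44944} \cdot 311}{5700} + \frac{991}{1101} = \frac{1}{45015} \cdot 311 \cdot \frac{1}{5700} + \frac{991}{1101} = \frac{311}{45015} \cdot \frac{1}{5700} + \frac{991}{1101} = \frac{311}{256585500} + \frac{991}{1101} = \frac{84758857637}{94166878500}$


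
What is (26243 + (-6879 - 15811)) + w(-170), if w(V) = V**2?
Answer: 32453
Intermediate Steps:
(26243 + (-6879 - 15811)) + w(-170) = (26243 + (-6879 - 15811)) + (-170)**2 = (26243 - 22690) + 28900 = 3553 + 28900 = 32453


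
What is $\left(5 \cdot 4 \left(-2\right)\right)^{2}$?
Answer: $1600$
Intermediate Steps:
$\left(5 \cdot 4 \left(-2\right)\right)^{2} = \left(20 \left(-2\right)\right)^{2} = \left(-40\right)^{2} = 1600$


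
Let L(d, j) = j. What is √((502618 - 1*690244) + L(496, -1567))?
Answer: I*√189193 ≈ 434.96*I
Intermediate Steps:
√((502618 - 1*690244) + L(496, -1567)) = √((502618 - 1*690244) - 1567) = √((502618 - 690244) - 1567) = √(-187626 - 1567) = √(-189193) = I*√189193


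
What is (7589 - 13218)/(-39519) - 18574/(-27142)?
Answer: 443404112/536312349 ≈ 0.82677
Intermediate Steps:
(7589 - 13218)/(-39519) - 18574/(-27142) = -5629*(-1/39519) - 18574*(-1/27142) = 5629/39519 + 9287/13571 = 443404112/536312349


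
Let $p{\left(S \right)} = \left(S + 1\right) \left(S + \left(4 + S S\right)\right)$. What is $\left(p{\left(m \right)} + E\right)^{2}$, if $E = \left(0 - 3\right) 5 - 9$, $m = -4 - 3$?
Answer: $90000$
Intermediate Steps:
$m = -7$
$p{\left(S \right)} = \left(1 + S\right) \left(4 + S + S^{2}\right)$ ($p{\left(S \right)} = \left(1 + S\right) \left(S + \left(4 + S^{2}\right)\right) = \left(1 + S\right) \left(4 + S + S^{2}\right)$)
$E = -24$ ($E = \left(-3\right) 5 - 9 = -15 - 9 = -24$)
$\left(p{\left(m \right)} + E\right)^{2} = \left(\left(4 + \left(-7\right)^{3} + 2 \left(-7\right)^{2} + 5 \left(-7\right)\right) - 24\right)^{2} = \left(\left(4 - 343 + 2 \cdot 49 - 35\right) - 24\right)^{2} = \left(\left(4 - 343 + 98 - 35\right) - 24\right)^{2} = \left(-276 - 24\right)^{2} = \left(-300\right)^{2} = 90000$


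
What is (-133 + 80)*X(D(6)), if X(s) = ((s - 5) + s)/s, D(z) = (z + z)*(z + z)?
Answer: -14999/144 ≈ -104.16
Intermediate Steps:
D(z) = 4*z² (D(z) = (2*z)*(2*z) = 4*z²)
X(s) = (-5 + 2*s)/s (X(s) = ((-5 + s) + s)/s = (-5 + 2*s)/s)
(-133 + 80)*X(D(6)) = (-133 + 80)*(2 - 5/(4*6²)) = -53*(2 - 5/(4*36)) = -53*(2 - 5/144) = -53*283/144 = -14999/144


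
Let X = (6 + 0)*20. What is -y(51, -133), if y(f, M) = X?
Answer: -120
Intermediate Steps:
X = 120 (X = 6*20 = 120)
y(f, M) = 120
-y(51, -133) = -1*120 = -120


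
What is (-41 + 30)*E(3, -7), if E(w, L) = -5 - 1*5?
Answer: 110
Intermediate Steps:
E(w, L) = -10 (E(w, L) = -5 - 5 = -10)
(-41 + 30)*E(3, -7) = (-41 + 30)*(-10) = -11*(-10) = 110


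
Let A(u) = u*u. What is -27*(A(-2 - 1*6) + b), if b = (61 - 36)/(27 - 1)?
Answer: -45603/26 ≈ -1754.0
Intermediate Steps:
A(u) = u**2
b = 25/26 ≈ 0.96154
-27*(A(-2 - 1*6) + b) = -27*((-2 - 1*6)**2 + 25/26) = -27*((-2 - 6)**2 + 25/26) = -27*((-8)**2 + 25/26) = -27*(64 + 25/26) = -27*1689/26 = -45603/26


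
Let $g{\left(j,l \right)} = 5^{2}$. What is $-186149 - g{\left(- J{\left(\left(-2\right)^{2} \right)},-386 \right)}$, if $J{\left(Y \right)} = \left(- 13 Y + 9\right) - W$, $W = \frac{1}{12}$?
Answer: $-186174$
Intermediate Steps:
$W = \frac{1}{12} \approx 0.083333$
$J{\left(Y \right)} = \frac{107}{12} - 13 Y$ ($J{\left(Y \right)} = \left(- 13 Y + 9\right) - \frac{1}{12} = \left(9 - 13 Y\right) - \frac{1}{12} = \frac{107}{12} - 13 Y$)
$g{\left(j,l \right)} = 25$
$-186149 - g{\left(- J{\left(\left(-2\right)^{2} \right)},-386 \right)} = -186149 - 25 = -186174$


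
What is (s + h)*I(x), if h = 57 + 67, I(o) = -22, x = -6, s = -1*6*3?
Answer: -2332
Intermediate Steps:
s = -18 (s = -6*3 = -18)
h = 124
(s + h)*I(x) = (-18 + 124)*(-22) = 106*(-22) = -2332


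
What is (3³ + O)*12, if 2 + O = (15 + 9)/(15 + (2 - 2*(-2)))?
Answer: 2196/7 ≈ 313.71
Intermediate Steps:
O = -6/7 (O = -2 + (15 + 9)/(15 + (2 - 2*(-2))) = -2 + 24/(15 + (2 + 4)) = -2 + 24/(15 + 6) = -2 + 24/21 = -2 + 24*(1/21) = -2 + 8/7 = -6/7 ≈ -0.85714)
(3³ + O)*12 = (3³ - 6/7)*12 = (27 - 6/7)*12 = (183/7)*12 = 2196/7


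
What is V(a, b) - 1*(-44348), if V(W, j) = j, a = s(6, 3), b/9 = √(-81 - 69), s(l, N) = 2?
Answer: 44348 + 45*I*√6 ≈ 44348.0 + 110.23*I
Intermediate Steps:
b = 45*I*√6 (b = 9*√(-81 - 69) = 9*√(-150) = 9*(5*I*√6) = 45*I*√6 ≈ 110.23*I)
a = 2
V(a, b) - 1*(-44348) = 45*I*√6 - 1*(-44348) = 45*I*√6 + 44348 = 44348 + 45*I*√6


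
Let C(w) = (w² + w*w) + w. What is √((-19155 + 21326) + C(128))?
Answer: √35067 ≈ 187.26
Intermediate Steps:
C(w) = w + 2*w² (C(w) = (w² + w²) + w = 2*w² + w = w + 2*w²)
√((-19155 + 21326) + C(128)) = √((-19155 + 21326) + 128*(1 + 2*128)) = √(2171 + 128*(1 + 256)) = √(2171 + 128*257) = √(2171 + 32896) = √35067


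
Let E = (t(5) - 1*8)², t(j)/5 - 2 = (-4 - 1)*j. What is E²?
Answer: 228886641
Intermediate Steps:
t(j) = 10 - 25*j (t(j) = 10 + 5*((-4 - 1)*j) = 10 + 5*(-5*j) = 10 - 25*j)
E = 15129 (E = ((10 - 25*5) - 1*8)² = ((10 - 125) - 8)² = (-115 - 8)² = (-123)² = 15129)
E² = 15129² = 228886641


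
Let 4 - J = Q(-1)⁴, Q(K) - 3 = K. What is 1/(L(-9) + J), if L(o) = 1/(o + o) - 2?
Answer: -18/253 ≈ -0.071146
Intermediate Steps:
Q(K) = 3 + K
L(o) = -2 + 1/(2*o) (L(o) = 1/(2*o) - 2 = -2 + 1/(2*o))
J = -12 (J = 4 - (3 - 1)⁴ = 4 - 1*2⁴ = 4 - 1*16 = 4 - 16 = -12)
1/(L(-9) + J) = 1/((-2 + (½)/(-9)) - 12) = 1/((-2 + (½)*(-⅑)) - 12) = 1/((-2 - 1/18) - 12) = 1/(-37/18 - 12) = 1/(-253/18) = -18/253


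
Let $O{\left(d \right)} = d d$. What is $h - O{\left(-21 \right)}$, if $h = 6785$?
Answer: $6344$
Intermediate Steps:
$O{\left(d \right)} = d^{2}$
$h - O{\left(-21 \right)} = 6785 - \left(-21\right)^{2} = 6785 - 441 = 6344$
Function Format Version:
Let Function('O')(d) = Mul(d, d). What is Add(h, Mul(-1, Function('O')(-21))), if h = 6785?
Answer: 6344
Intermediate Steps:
Function('O')(d) = Pow(d, 2)
Add(h, Mul(-1, Function('O')(-21))) = Add(6785, Mul(-1, Pow(-21, 2))) = Add(6785, Mul(-1, 441)) = Add(6785, -441) = 6344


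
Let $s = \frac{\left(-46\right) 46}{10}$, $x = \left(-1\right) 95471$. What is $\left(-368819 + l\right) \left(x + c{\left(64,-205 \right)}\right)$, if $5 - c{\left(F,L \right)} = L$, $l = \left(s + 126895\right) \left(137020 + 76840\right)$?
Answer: $-2580824644325405$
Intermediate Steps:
$x = -95471$
$s = - \frac{1058}{5}$ ($s = \left(-2116\right) \frac{1}{10} = - \frac{1058}{5} \approx -211.6$)
$l = 27092511924$ ($l = \left(- \frac{1058}{5} + 126895\right) \left(137020 + 76840\right) = \frac{633417}{5} \cdot 213860 = 27092511924$)
$c{\left(F,L \right)} = 5 - L$
$\left(-368819 + l\right) \left(x + c{\left(64,-205 \right)}\right) = \left(-368819 + 27092511924\right) \left(-95471 + \left(5 - -205\right)\right) = 27092143105 \left(-95471 + \left(5 + 205\right)\right) = 27092143105 \left(-95471 + 210\right) = 27092143105 \left(-95261\right) = -2580824644325405$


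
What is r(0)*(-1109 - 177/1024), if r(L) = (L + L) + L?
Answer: 0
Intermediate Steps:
r(L) = 3*L (r(L) = 2*L + L = 3*L)
r(0)*(-1109 - 177/1024) = (3*0)*(-1109 - 177/1024) = 0*(-1109 - 177*1/1024) = 0*(-1109 - 177/1024) = 0*(-1135793/1024) = 0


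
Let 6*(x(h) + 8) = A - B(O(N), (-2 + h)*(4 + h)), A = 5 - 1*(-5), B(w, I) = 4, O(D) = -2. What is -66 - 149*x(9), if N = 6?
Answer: 977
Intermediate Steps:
A = 10 (A = 5 + 5 = 10)
x(h) = -7 (x(h) = -8 + (10 - 1*4)/6 = -8 + (10 - 4)/6 = -8 + (⅙)*6 = -8 + 1 = -7)
-66 - 149*x(9) = -66 - 149*(-7) = -66 + 1043 = 977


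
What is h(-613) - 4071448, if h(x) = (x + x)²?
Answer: -2568372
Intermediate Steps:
h(x) = 4*x² (h(x) = (2*x)² = 4*x²)
h(-613) - 4071448 = 4*(-613)² - 4071448 = 4*375769 - 4071448 = 1503076 - 4071448 = -2568372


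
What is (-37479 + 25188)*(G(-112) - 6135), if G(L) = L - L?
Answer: 75405285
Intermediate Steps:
G(L) = 0
(-37479 + 25188)*(G(-112) - 6135) = (-37479 + 25188)*(0 - 6135) = -12291*(-6135) = 75405285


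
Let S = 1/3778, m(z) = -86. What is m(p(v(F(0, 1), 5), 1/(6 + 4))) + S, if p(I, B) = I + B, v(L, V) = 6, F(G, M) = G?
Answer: -324907/3778 ≈ -86.000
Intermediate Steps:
p(I, B) = B + I
S = 1/3778 ≈ 0.00026469
m(p(v(F(0, 1), 5), 1/(6 + 4))) + S = -86 + 1/3778 = -324907/3778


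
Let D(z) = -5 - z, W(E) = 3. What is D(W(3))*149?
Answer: -1192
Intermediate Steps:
D(W(3))*149 = (-5 - 1*3)*149 = (-5 - 3)*149 = -8*149 = -1192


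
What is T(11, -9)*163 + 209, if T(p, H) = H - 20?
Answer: -4518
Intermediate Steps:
T(p, H) = -20 + H
T(11, -9)*163 + 209 = (-20 - 9)*163 + 209 = -29*163 + 209 = -4727 + 209 = -4518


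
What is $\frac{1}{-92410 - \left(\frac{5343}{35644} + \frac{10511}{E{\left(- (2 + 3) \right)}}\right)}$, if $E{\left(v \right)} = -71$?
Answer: $- \frac{2530724}{233489930109} \approx -1.0839 \cdot 10^{-5}$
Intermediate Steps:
$\frac{1}{-92410 - \left(\frac{5343}{35644} + \frac{10511}{E{\left(- (2 + 3) \right)}}\right)} = \frac{1}{-92410 - \left(- \frac{10511}{71} + \frac{5343}{35644}\right)} = \frac{1}{-92410 - - \frac{374274731}{2530724}} = \frac{1}{-92410 + \left(\frac{10511}{71} - \frac{5343}{35644}\right)} = \frac{1}{-92410 + \frac{374274731}{2530724}} = \frac{1}{- \frac{233489930109}{2530724}} = - \frac{2530724}{233489930109}$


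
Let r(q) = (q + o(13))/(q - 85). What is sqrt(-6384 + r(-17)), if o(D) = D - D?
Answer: I*sqrt(229818)/6 ≈ 79.899*I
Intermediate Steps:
o(D) = 0
r(q) = q/(-85 + q) (r(q) = (q + 0)/(q - 85) = q/(-85 + q))
sqrt(-6384 + r(-17)) = sqrt(-6384 - 17/(-85 - 17)) = sqrt(-6384 - 17/(-102)) = sqrt(-6384 - 17*(-1/102)) = sqrt(-6384 + 1/6) = sqrt(-38303/6) = I*sqrt(229818)/6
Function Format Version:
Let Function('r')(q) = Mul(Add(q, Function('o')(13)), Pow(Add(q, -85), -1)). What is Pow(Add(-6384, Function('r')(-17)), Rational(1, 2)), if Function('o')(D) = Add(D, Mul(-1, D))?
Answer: Mul(Rational(1, 6), I, Pow(229818, Rational(1, 2))) ≈ Mul(79.899, I)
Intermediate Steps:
Function('o')(D) = 0
Function('r')(q) = Mul(q, Pow(Add(-85, q), -1)) (Function('r')(q) = Mul(Add(q, 0), Pow(Add(q, -85), -1)) = Mul(q, Pow(Add(-85, q), -1)))
Pow(Add(-6384, Function('r')(-17)), Rational(1, 2)) = Pow(Add(-6384, Mul(-17, Pow(Add(-85, -17), -1))), Rational(1, 2)) = Pow(Add(-6384, Mul(-17, Pow(-102, -1))), Rational(1, 2)) = Pow(Add(-6384, Mul(-17, Rational(-1, 102))), Rational(1, 2)) = Pow(Add(-6384, Rational(1, 6)), Rational(1, 2)) = Pow(Rational(-38303, 6), Rational(1, 2)) = Mul(Rational(1, 6), I, Pow(229818, Rational(1, 2)))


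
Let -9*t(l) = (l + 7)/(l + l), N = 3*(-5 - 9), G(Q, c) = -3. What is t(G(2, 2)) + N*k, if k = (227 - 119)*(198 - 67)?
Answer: -16043830/27 ≈ -5.9422e+5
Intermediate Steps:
k = 14148 (k = 108*131 = 14148)
N = -42 (N = 3*(-14) = -42)
t(l) = -(7 + l)/(18*l) (t(l) = -(l + 7)/(9*(l + l)) = -(7 + l)/(9*(2*l)) = -(7 + l)*1/(2*l)/9 = -(7 + l)/(18*l))
t(G(2, 2)) + N*k = (1/18)*(-7 - 1*(-3))/(-3) - 42*14148 = (1/18)*(-⅓)*(-7 + 3) - 594216 = (1/18)*(-⅓)*(-4) - 594216 = 2/27 - 594216 = -16043830/27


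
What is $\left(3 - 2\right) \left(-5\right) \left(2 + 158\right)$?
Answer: $-800$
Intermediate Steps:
$\left(3 - 2\right) \left(-5\right) \left(2 + 158\right) = 1 \left(-5\right) 160 = \left(-5\right) 160 = -800$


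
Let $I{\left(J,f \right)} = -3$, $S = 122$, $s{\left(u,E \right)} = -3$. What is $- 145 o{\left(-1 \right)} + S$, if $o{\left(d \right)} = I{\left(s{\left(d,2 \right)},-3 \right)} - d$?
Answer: $412$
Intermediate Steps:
$o{\left(d \right)} = -3 - d$
$- 145 o{\left(-1 \right)} + S = - 145 \left(-3 - -1\right) + 122 = - 145 \left(-3 + 1\right) + 122 = \left(-145\right) \left(-2\right) + 122 = 290 + 122 = 412$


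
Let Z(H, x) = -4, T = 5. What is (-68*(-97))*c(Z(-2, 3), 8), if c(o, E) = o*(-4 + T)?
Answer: -26384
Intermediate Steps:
c(o, E) = o (c(o, E) = o*(-4 + 5) = o*1 = o)
(-68*(-97))*c(Z(-2, 3), 8) = -68*(-97)*(-4) = 6596*(-4) = -26384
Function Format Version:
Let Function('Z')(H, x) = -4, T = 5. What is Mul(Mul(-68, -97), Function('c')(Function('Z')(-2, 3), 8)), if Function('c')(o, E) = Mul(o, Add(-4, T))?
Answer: -26384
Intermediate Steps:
Function('c')(o, E) = o (Function('c')(o, E) = Mul(o, Add(-4, 5)) = Mul(o, 1) = o)
Mul(Mul(-68, -97), Function('c')(Function('Z')(-2, 3), 8)) = Mul(Mul(-68, -97), -4) = Mul(6596, -4) = -26384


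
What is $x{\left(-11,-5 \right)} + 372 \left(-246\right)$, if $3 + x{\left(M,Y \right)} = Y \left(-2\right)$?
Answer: $-91505$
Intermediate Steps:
$x{\left(M,Y \right)} = -3 - 2 Y$ ($x{\left(M,Y \right)} = -3 + Y \left(-2\right) = -3 - 2 Y$)
$x{\left(-11,-5 \right)} + 372 \left(-246\right) = \left(-3 - -10\right) + 372 \left(-246\right) = \left(-3 + 10\right) - 91512 = 7 - 91512 = -91505$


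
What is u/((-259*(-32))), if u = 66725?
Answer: 66725/8288 ≈ 8.0508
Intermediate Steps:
u/((-259*(-32))) = 66725/((-259*(-32))) = 66725/8288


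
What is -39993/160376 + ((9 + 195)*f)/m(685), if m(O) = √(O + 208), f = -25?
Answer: -39993/160376 - 5100*√893/893 ≈ -170.91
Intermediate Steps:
m(O) = √(208 + O)
-39993/160376 + ((9 + 195)*f)/m(685) = -39993/160376 + ((9 + 195)*(-25))/(√(208 + 685)) = -39993*1/160376 + (204*(-25))/(√893) = -39993/160376 - 5100*√893/893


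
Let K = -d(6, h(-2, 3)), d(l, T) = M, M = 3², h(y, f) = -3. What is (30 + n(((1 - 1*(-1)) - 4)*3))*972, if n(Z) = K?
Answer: 20412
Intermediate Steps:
M = 9
d(l, T) = 9
K = -9 (K = -1*9 = -9)
n(Z) = -9
(30 + n(((1 - 1*(-1)) - 4)*3))*972 = (30 - 9)*972 = 21*972 = 20412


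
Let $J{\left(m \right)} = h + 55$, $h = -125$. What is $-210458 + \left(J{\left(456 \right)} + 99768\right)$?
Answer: $-110760$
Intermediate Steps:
$J{\left(m \right)} = -70$ ($J{\left(m \right)} = -125 + 55 = -70$)
$-210458 + \left(J{\left(456 \right)} + 99768\right) = -210458 + \left(-70 + 99768\right) = -210458 + 99698 = -110760$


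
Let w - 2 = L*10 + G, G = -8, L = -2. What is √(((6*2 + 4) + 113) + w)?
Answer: √103 ≈ 10.149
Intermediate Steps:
w = -26 (w = 2 + (-2*10 - 8) = 2 + (-20 - 8) = 2 - 28 = -26)
√(((6*2 + 4) + 113) + w) = √(((6*2 + 4) + 113) - 26) = √(((12 + 4) + 113) - 26) = √((16 + 113) - 26) = √(129 - 26) = √103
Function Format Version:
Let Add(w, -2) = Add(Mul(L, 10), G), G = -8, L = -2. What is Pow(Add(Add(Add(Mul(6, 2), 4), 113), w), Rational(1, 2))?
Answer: Pow(103, Rational(1, 2)) ≈ 10.149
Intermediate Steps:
w = -26 (w = Add(2, Add(Mul(-2, 10), -8)) = Add(2, Add(-20, -8)) = Add(2, -28) = -26)
Pow(Add(Add(Add(Mul(6, 2), 4), 113), w), Rational(1, 2)) = Pow(Add(Add(Add(Mul(6, 2), 4), 113), -26), Rational(1, 2)) = Pow(Add(Add(Add(12, 4), 113), -26), Rational(1, 2)) = Pow(Add(Add(16, 113), -26), Rational(1, 2)) = Pow(Add(129, -26), Rational(1, 2)) = Pow(103, Rational(1, 2))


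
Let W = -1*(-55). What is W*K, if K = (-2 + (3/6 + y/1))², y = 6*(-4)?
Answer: 143055/4 ≈ 35764.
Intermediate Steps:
y = -24
K = 2601/4 (K = (-2 + (3/6 - 24/1))² = (-2 + (3*(⅙) - 24*1))² = (-2 + (½ - 24))² = (-2 - 47/2)² = (-51/2)² = 2601/4 ≈ 650.25)
W = 55
W*K = 55*(2601/4) = 143055/4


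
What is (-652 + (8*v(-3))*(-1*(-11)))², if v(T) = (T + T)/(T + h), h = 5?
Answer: 839056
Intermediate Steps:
v(T) = 2*T/(5 + T) (v(T) = (T + T)/(T + 5) = (2*T)/(5 + T) = 2*T/(5 + T))
(-652 + (8*v(-3))*(-1*(-11)))² = (-652 + (8*(2*(-3)/(5 - 3)))*(-1*(-11)))² = (-652 + (8*(2*(-3)/2))*11)² = (-652 + (8*(2*(-3)*(½)))*11)² = (-652 + (8*(-3))*11)² = (-652 - 24*11)² = (-652 - 264)² = (-916)² = 839056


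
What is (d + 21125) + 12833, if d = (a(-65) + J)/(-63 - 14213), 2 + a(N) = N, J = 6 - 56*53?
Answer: 484787437/14276 ≈ 33958.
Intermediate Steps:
J = -2962 (J = 6 - 2968 = -2962)
a(N) = -2 + N
d = 3029/14276 (d = ((-2 - 65) - 2962)/(-63 - 14213) = (-67 - 2962)/(-14276) = -3029*(-1/14276) = 3029/14276 ≈ 0.21217)
(d + 21125) + 12833 = (3029/14276 + 21125) + 12833 = 301583529/14276 + 12833 = 484787437/14276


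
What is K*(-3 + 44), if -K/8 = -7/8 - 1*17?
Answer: 5863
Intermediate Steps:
K = 143 (K = -8*(-7/8 - 1*17) = -8*(-7*1/8 - 17) = -8*(-7/8 - 17) = -8*(-143/8) = 143)
K*(-3 + 44) = 143*(-3 + 44) = 143*41 = 5863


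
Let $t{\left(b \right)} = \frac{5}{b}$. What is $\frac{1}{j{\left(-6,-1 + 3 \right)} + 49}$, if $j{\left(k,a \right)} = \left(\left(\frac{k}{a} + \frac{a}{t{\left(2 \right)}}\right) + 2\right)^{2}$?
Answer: $\frac{25}{1226} \approx 0.020392$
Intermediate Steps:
$j{\left(k,a \right)} = \left(2 + \frac{2 a}{5} + \frac{k}{a}\right)^{2}$ ($j{\left(k,a \right)} = \left(\left(\frac{k}{a} + \frac{a}{5 \cdot \frac{1}{2}}\right) + 2\right)^{2} = \left(\left(\frac{k}{a} + \frac{a}{\frac{5}{2}}\right) + 2\right)^{2} = \left(\left(\frac{k}{a} + a \frac{2}{5}\right) + 2\right)^{2} = \left(\left(\frac{k}{a} + \frac{2 a}{5}\right) + 2\right)^{2} = \left(\left(\frac{2 a}{5} + \frac{k}{a}\right) + 2\right)^{2} = \left(2 + \frac{2 a}{5} + \frac{k}{a}\right)^{2}$)
$\frac{1}{j{\left(-6,-1 + 3 \right)} + 49} = \frac{1}{\frac{\left(2 \left(-1 + 3\right)^{2} + 5 \left(-6\right) + 10 \left(-1 + 3\right)\right)^{2}}{25 \left(-1 + 3\right)^{2}} + 49} = \frac{1}{\frac{\left(2 \cdot 2^{2} - 30 + 10 \cdot 2\right)^{2}}{25 \cdot 4} + 49} = \frac{1}{\frac{1}{25} \cdot \frac{1}{4} \left(2 \cdot 4 - 30 + 20\right)^{2} + 49} = \frac{1}{\frac{1}{25} \cdot \frac{1}{4} \left(8 - 30 + 20\right)^{2} + 49} = \frac{1}{\frac{1}{25} \cdot \frac{1}{4} \left(-2\right)^{2} + 49} = \frac{1}{\frac{1}{25} \cdot \frac{1}{4} \cdot 4 + 49} = \frac{1}{\frac{1}{25} + 49} = \frac{1}{\frac{1226}{25}} = \frac{25}{1226}$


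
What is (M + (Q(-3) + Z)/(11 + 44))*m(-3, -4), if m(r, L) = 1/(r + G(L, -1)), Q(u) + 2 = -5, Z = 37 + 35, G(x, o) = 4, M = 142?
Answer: 1575/11 ≈ 143.18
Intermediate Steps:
Z = 72
Q(u) = -7 (Q(u) = -2 - 5 = -7)
m(r, L) = 1/(4 + r) (m(r, L) = 1/(r + 4) = 1/(4 + r))
(M + (Q(-3) + Z)/(11 + 44))*m(-3, -4) = (142 + (-7 + 72)/(11 + 44))/(4 - 3) = (142 + 65/55)/1 = (142 + 65*(1/55))*1 = (142 + 13/11)*1 = (1575/11)*1 = 1575/11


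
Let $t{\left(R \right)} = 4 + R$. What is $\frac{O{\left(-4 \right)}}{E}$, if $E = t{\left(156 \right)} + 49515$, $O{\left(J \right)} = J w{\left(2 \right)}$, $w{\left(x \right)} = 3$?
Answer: $- \frac{12}{49675} \approx -0.00024157$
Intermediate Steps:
$O{\left(J \right)} = 3 J$ ($O{\left(J \right)} = J 3 = 3 J$)
$E = 49675$ ($E = \left(4 + 156\right) + 49515 = 160 + 49515 = 49675$)
$\frac{O{\left(-4 \right)}}{E} = \frac{3 \left(-4\right)}{49675} = \left(-12\right) \frac{1}{49675} = - \frac{12}{49675}$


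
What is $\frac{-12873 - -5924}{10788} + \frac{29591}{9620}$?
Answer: $\frac{31547291}{12972570} \approx 2.4318$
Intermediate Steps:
$\frac{-12873 - -5924}{10788} + \frac{29591}{9620} = \left(-12873 + 5924\right) \frac{1}{10788} + 29591 \cdot \frac{1}{9620} = \left(-6949\right) \frac{1}{10788} + \frac{29591}{9620} = - \frac{6949}{10788} + \frac{29591}{9620} = \frac{31547291}{12972570}$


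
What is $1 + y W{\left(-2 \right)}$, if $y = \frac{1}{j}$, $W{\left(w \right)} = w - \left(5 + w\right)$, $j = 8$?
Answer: $\frac{3}{8} \approx 0.375$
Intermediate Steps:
$W{\left(w \right)} = -5$
$y = \frac{1}{8} \approx 0.125$
$1 + y W{\left(-2 \right)} = 1 + \frac{1}{8} \left(-5\right) = 1 - \frac{5}{8} = \frac{3}{8}$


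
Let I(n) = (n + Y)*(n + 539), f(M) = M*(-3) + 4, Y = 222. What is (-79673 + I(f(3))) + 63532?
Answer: 99737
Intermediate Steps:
f(M) = 4 - 3*M (f(M) = -3*M + 4 = 4 - 3*M)
I(n) = (222 + n)*(539 + n) (I(n) = (n + 222)*(n + 539) = (222 + n)*(539 + n))
(-79673 + I(f(3))) + 63532 = (-79673 + (119658 + (4 - 3*3)² + 761*(4 - 3*3))) + 63532 = (-79673 + (119658 + (4 - 9)² + 761*(4 - 9))) + 63532 = (-79673 + (119658 + (-5)² + 761*(-5))) + 63532 = (-79673 + (119658 + 25 - 3805)) + 63532 = (-79673 + 115878) + 63532 = 36205 + 63532 = 99737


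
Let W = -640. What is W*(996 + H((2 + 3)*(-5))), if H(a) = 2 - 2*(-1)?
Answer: -640000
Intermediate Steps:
H(a) = 4 (H(a) = 2 + 2 = 4)
W*(996 + H((2 + 3)*(-5))) = -640*(996 + 4) = -640*1000 = -640000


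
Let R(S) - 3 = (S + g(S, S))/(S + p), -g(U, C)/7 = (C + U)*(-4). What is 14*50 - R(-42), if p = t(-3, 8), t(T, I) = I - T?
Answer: 19213/31 ≈ 619.77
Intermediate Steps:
g(U, C) = 28*C + 28*U (g(U, C) = -7*(C + U)*(-4) = -7*(-4*C - 4*U) = 28*C + 28*U)
p = 11 (p = 8 - 1*(-3) = 8 + 3 = 11)
R(S) = 3 + 57*S/(11 + S) (R(S) = 3 + (S + (28*S + 28*S))/(S + 11) = 3 + (S + 56*S)/(11 + S) = 3 + (57*S)/(11 + S) = 3 + 57*S/(11 + S))
14*50 - R(-42) = 14*50 - 3*(11 + 20*(-42))/(11 - 42) = 700 - 3*(11 - 840)/(-31) = 700 - 3*(-1)*(-829)/31 = 700 - 1*2487/31 = 700 - 2487/31 = 19213/31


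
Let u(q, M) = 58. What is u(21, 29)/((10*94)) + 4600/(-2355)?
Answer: -418741/221370 ≈ -1.8916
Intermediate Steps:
u(21, 29)/((10*94)) + 4600/(-2355) = 58/((10*94)) + 4600/(-2355) = 58/940 + 4600*(-1/2355) = 58*(1/940) - 920/471 = 29/470 - 920/471 = -418741/221370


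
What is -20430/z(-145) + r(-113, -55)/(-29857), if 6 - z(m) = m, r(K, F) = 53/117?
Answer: -71367493673/527483619 ≈ -135.30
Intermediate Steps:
r(K, F) = 53/117 (r(K, F) = 53*(1/117) = 53/117)
z(m) = 6 - m
-20430/z(-145) + r(-113, -55)/(-29857) = -20430/(6 - 1*(-145)) + (53/117)/(-29857) = -20430/(6 + 145) + (53/117)*(-1/29857) = -20430/151 - 53/3493269 = -71367493673/527483619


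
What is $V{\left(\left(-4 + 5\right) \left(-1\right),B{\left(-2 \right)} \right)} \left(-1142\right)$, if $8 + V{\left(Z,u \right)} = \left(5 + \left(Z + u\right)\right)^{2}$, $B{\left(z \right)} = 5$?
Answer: $-83366$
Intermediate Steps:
$V{\left(Z,u \right)} = -8 + \left(5 + Z + u\right)^{2}$ ($V{\left(Z,u \right)} = -8 + \left(5 + \left(Z + u\right)\right)^{2} = -8 + \left(5 + Z + u\right)^{2}$)
$V{\left(\left(-4 + 5\right) \left(-1\right),B{\left(-2 \right)} \right)} \left(-1142\right) = \left(-8 + \left(5 + \left(-4 + 5\right) \left(-1\right) + 5\right)^{2}\right) \left(-1142\right) = \left(-8 + \left(5 + 1 \left(-1\right) + 5\right)^{2}\right) \left(-1142\right) = \left(-8 + \left(5 - 1 + 5\right)^{2}\right) \left(-1142\right) = \left(-8 + 9^{2}\right) \left(-1142\right) = \left(-8 + 81\right) \left(-1142\right) = 73 \left(-1142\right) = -83366$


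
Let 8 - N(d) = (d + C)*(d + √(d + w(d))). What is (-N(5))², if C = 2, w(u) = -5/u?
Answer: 1681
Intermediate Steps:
N(d) = 8 - (2 + d)*(d + √(d - 5/d)) (N(d) = 8 - (d + 2)*(d + √(d - 5/d)) = 8 - (2 + d)*(d + √(d - 5/d)))
(-N(5))² = (-(8 - 1*5² - 2*5 - 2*√(5 - 5/5) - 1*5*√(5 - 5/5)))² = (-(8 - 1*25 - 10 - 2*√(5 - 5*⅕) - 1*5*√(5 - 5*⅕)))² = (-(8 - 25 - 10 - 2*√(5 - 1) - 1*5*√(5 - 1)))² = (-(8 - 25 - 10 - 2*√4 - 1*5*√4))² = (-(8 - 25 - 10 - 2*2 - 1*5*2))² = (-(8 - 25 - 10 - 4 - 10))² = (-1*(-41))² = 41² = 1681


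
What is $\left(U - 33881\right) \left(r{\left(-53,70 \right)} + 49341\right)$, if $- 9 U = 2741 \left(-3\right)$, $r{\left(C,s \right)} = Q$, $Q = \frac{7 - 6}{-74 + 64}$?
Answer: $- \frac{24399568459}{15} \approx -1.6266 \cdot 10^{9}$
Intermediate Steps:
$Q = - \frac{1}{10}$ ($Q = 1 \frac{1}{-10} = 1 \left(- \frac{1}{10}\right) = - \frac{1}{10} \approx -0.1$)
$r{\left(C,s \right)} = - \frac{1}{10}$
$U = \frac{2741}{3}$ ($U = - \frac{2741 \left(-3\right)}{9} = \left(- \frac{1}{9}\right) \left(-8223\right) = \frac{2741}{3} \approx 913.67$)
$\left(U - 33881\right) \left(r{\left(-53,70 \right)} + 49341\right) = \left(\frac{2741}{3} - 33881\right) \left(- \frac{1}{10} + 49341\right) = \left(- \frac{98902}{3}\right) \frac{493409}{10} = - \frac{24399568459}{15}$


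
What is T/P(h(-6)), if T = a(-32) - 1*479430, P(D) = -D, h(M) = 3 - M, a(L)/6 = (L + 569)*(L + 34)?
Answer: 52554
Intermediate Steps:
a(L) = 6*(34 + L)*(569 + L) (a(L) = 6*((L + 569)*(L + 34)) = 6*((569 + L)*(34 + L)) = 6*((34 + L)*(569 + L)) = 6*(34 + L)*(569 + L))
T = -472986 (T = (116076 + 6*(-32)² + 3618*(-32)) - 1*479430 = (116076 + 6*1024 - 115776) - 479430 = (116076 + 6144 - 115776) - 479430 = 6444 - 479430 = -472986)
T/P(h(-6)) = -472986*(-1/(3 - 1*(-6))) = -472986*(-1/(3 + 6)) = -472986/((-1*9)) = -472986/(-9) = -472986*(-⅑) = 52554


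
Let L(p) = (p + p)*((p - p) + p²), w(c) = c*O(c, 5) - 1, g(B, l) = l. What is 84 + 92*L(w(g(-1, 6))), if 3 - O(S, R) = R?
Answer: -404164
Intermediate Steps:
O(S, R) = 3 - R
w(c) = -1 - 2*c (w(c) = c*(3 - 1*5) - 1 = c*(3 - 5) - 1 = c*(-2) - 1 = -2*c - 1 = -1 - 2*c)
L(p) = 2*p³ (L(p) = (2*p)*(0 + p²) = (2*p)*p² = 2*p³)
84 + 92*L(w(g(-1, 6))) = 84 + 92*(2*(-1 - 2*6)³) = 84 + 92*(2*(-1 - 12)³) = 84 + 92*(2*(-13)³) = 84 + 92*(2*(-2197)) = 84 + 92*(-4394) = 84 - 404248 = -404164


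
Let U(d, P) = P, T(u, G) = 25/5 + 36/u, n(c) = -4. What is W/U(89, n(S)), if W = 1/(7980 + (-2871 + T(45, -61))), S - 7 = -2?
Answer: -5/102296 ≈ -4.8878e-5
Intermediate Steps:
S = 5 (S = 7 - 2 = 5)
T(u, G) = 5 + 36/u (T(u, G) = 25*(⅕) + 36/u = 5 + 36/u)
W = 5/25574 (W = 1/(7980 + (-2871 + (5 + 36/45))) = 1/(7980 + (-2871 + (5 + 36*(1/45)))) = 1/(7980 + (-2871 + (5 + ⅘))) = 1/(7980 + (-2871 + 29/5)) = 1/(7980 - 14326/5) = 1/(25574/5) = 5/25574 ≈ 0.00019551)
W/U(89, n(S)) = (5/25574)/(-4) = (5/25574)*(-¼) = -5/102296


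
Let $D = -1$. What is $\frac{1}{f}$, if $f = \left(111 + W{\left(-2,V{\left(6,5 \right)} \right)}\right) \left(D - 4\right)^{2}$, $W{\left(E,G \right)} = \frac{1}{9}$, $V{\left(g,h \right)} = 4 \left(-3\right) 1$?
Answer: $\frac{9}{25000} \approx 0.00036$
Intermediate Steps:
$V{\left(g,h \right)} = -12$ ($V{\left(g,h \right)} = \left(-12\right) 1 = -12$)
$W{\left(E,G \right)} = \frac{1}{9}$
$f = \frac{25000}{9}$ ($f = \left(111 + \frac{1}{9}\right) \left(-1 - 4\right)^{2} = \frac{1000 \left(-5\right)^{2}}{9} = \frac{1000}{9} \cdot 25 = \frac{25000}{9} \approx 2777.8$)
$\frac{1}{f} = \frac{1}{\frac{25000}{9}} = \frac{9}{25000}$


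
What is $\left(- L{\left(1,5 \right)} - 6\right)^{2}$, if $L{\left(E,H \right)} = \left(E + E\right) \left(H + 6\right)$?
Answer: $784$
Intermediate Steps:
$L{\left(E,H \right)} = 2 E \left(6 + H\right)$
$\left(- L{\left(1,5 \right)} - 6\right)^{2} = \left(- 2 \cdot 1 \left(6 + 5\right) - 6\right)^{2} = \left(- 2 \cdot 1 \cdot 11 - 6\right)^{2} = \left(\left(-1\right) 22 - 6\right)^{2} = \left(-22 - 6\right)^{2} = \left(-28\right)^{2} = 784$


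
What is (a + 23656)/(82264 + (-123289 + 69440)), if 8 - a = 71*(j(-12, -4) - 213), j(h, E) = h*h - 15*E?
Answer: 24303/28415 ≈ 0.85529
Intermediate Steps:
j(h, E) = h² - 15*E
a = 647 (a = 8 - 71*(((-12)² - 15*(-4)) - 213) = 8 - 71*((144 + 60) - 213) = 8 - 71*(204 - 213) = 8 - 71*(-9) = 8 - 1*(-639) = 8 + 639 = 647)
(a + 23656)/(82264 + (-123289 + 69440)) = (647 + 23656)/(82264 + (-123289 + 69440)) = 24303/(82264 - 53849) = 24303/28415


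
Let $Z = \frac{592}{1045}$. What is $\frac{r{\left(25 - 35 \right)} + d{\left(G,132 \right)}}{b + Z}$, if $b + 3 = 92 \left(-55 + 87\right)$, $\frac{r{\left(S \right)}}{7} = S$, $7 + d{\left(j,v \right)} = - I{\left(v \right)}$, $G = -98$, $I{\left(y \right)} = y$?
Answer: $- \frac{218405}{3073937} \approx -0.071051$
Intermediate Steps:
$d{\left(j,v \right)} = -7 - v$
$r{\left(S \right)} = 7 S$
$b = 2941$ ($b = -3 + 92 \left(-55 + 87\right) = -3 + 92 \cdot 32 = -3 + 2944 = 2941$)
$Z = \frac{592}{1045}$ ($Z = 592 \cdot \frac{1}{1045} = \frac{592}{1045} \approx 0.56651$)
$\frac{r{\left(25 - 35 \right)} + d{\left(G,132 \right)}}{b + Z} = \frac{7 \left(25 - 35\right) - 139}{2941 + \frac{592}{1045}} = \frac{7 \left(-10\right) - 139}{\frac{3073937}{1045}} = \left(-70 - 139\right) \frac{1045}{3073937} = \left(-209\right) \frac{1045}{3073937} = - \frac{218405}{3073937}$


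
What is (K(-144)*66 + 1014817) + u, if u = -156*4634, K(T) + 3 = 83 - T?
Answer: 306697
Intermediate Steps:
K(T) = 80 - T (K(T) = -3 + (83 - T) = 80 - T)
u = -722904
(K(-144)*66 + 1014817) + u = ((80 - 1*(-144))*66 + 1014817) - 722904 = ((80 + 144)*66 + 1014817) - 722904 = (224*66 + 1014817) - 722904 = (14784 + 1014817) - 722904 = 1029601 - 722904 = 306697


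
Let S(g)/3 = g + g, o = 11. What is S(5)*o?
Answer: 330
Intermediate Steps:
S(g) = 6*g (S(g) = 3*(g + g) = 3*(2*g) = 6*g)
S(5)*o = (6*5)*11 = 30*11 = 330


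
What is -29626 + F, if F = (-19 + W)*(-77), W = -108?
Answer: -19847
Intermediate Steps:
F = 9779 (F = (-19 - 108)*(-77) = -127*(-77) = 9779)
-29626 + F = -29626 + 9779 = -19847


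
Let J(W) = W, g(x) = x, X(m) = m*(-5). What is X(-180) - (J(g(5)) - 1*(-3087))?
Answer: -2192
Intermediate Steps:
X(m) = -5*m
X(-180) - (J(g(5)) - 1*(-3087)) = -5*(-180) - (5 - 1*(-3087)) = 900 - (5 + 3087) = 900 - 1*3092 = 900 - 3092 = -2192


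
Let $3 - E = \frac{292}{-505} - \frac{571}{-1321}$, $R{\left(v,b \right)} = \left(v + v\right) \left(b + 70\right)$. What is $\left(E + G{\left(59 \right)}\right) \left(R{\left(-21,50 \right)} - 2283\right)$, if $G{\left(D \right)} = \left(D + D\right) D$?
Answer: $- \frac{34026200149746}{667105} \approx -5.1006 \cdot 10^{7}$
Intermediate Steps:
$R{\left(v,b \right)} = 2 v \left(70 + b\right)$
$E = \frac{2098692}{667105}$ ($E = 3 - \left(\frac{292}{-505} - \frac{571}{-1321}\right) = 3 - \left(292 \left(- \frac{1}{505}\right) - - \frac{571}{1321}\right) = 3 - \left(- \frac{292}{505} + \frac{571}{1321}\right) = 3 - - \frac{97377}{667105} = 3 + \frac{97377}{667105} = \frac{2098692}{667105} \approx 3.146$)
$G{\left(D \right)} = 2 D^{2}$ ($G{\left(D \right)} = 2 D D = 2 D^{2}$)
$\left(E + G{\left(59 \right)}\right) \left(R{\left(-21,50 \right)} - 2283\right) = \left(\frac{2098692}{667105} + 2 \cdot 59^{2}\right) \left(2 \left(-21\right) \left(70 + 50\right) - 2283\right) = \left(\frac{2098692}{667105} + 2 \cdot 3481\right) \left(2 \left(-21\right) 120 - 2283\right) = \left(\frac{2098692}{667105} + 6962\right) \left(-5040 - 2283\right) = \frac{4646483702}{667105} \left(-7323\right) = - \frac{34026200149746}{667105}$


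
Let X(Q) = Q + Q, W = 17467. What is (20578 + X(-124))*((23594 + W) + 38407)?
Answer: 1615584440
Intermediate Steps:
X(Q) = 2*Q
(20578 + X(-124))*((23594 + W) + 38407) = (20578 + 2*(-124))*((23594 + 17467) + 38407) = (20578 - 248)*(41061 + 38407) = 20330*79468 = 1615584440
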